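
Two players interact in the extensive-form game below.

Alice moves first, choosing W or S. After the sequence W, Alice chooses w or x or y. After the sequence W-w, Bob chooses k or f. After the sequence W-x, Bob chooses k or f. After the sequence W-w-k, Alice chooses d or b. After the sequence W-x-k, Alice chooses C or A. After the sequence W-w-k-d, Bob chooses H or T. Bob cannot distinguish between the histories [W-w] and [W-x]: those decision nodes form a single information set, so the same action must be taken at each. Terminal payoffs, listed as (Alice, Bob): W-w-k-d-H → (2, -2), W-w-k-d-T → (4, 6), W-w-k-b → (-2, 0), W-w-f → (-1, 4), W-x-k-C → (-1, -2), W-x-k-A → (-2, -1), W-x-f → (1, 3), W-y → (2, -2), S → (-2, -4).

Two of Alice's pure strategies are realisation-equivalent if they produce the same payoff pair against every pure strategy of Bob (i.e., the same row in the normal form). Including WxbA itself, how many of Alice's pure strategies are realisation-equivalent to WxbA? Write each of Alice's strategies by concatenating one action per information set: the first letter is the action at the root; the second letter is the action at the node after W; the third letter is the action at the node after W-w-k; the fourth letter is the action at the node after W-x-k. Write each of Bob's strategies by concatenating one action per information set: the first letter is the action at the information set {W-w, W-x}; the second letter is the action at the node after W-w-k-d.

2

Row for WxbA (columns kH, kT, fH, fT): (-2,-1) (-2,-1) (1,3) (1,3).
Under WxbA, Alice's choice at the node after W-w-k can never be reached regardless of what Bob does, so varying those choices leaves every outcome unchanged.
Holding the reachable choices fixed and varying the unreachable one freely already gives 2 equivalent strategies.
No other strategy reproduces this row, so those 2 are the full class: WxdA, WxbA.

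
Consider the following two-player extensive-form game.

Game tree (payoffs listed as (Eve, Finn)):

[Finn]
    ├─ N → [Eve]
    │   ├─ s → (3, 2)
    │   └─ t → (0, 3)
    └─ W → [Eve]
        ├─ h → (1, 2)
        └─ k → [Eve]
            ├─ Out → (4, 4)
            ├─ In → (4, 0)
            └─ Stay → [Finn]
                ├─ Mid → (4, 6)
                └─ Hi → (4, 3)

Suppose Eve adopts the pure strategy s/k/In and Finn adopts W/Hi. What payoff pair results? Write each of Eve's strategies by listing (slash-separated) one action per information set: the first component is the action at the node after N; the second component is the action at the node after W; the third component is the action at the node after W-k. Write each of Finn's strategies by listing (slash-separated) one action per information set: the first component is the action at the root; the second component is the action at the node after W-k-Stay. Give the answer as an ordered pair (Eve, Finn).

(4, 0)

Trace the play path from the root:
  Finn plays W
  Eve plays k at [W]
  Eve plays In at [W-k]
→ terminal payoff (4, 0).
(Eve's choice at the node after N is never reached on this path, so it doesn't affect the outcome.)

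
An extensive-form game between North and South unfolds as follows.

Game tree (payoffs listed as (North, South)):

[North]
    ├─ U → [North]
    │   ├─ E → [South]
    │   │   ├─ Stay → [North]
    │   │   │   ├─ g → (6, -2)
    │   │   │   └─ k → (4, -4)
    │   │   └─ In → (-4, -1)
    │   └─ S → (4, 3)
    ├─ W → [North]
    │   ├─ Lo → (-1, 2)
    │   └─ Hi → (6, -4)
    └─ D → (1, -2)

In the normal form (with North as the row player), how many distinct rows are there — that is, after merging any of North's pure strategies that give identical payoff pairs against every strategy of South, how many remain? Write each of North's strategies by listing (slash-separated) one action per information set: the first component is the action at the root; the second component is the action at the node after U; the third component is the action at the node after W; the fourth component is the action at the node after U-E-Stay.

North has 24 pure strategies: U/E/Lo/g, U/E/Lo/k, U/E/Hi/g, U/E/Hi/k, U/S/Lo/g, U/S/Lo/k, U/S/Hi/g, U/S/Hi/k, W/E/Lo/g, W/E/Lo/k, W/E/Hi/g, W/E/Hi/k, W/S/Lo/g, W/S/Lo/k, W/S/Hi/g, W/S/Hi/k, D/E/Lo/g, D/E/Lo/k, D/E/Hi/g, D/E/Hi/k, D/S/Lo/g, D/S/Lo/k, D/S/Hi/g, D/S/Hi/k. Columns: Stay, In.
{U/E/Lo/g, U/E/Hi/g} → row (6,-2) (-4,-1)
{U/E/Lo/k, U/E/Hi/k} → row (4,-4) (-4,-1)
{U/S/Lo/g, U/S/Lo/k, U/S/Hi/g, U/S/Hi/k} → row (4,3) (4,3)
{W/E/Lo/g, W/E/Lo/k, W/S/Lo/g, W/S/Lo/k} → row (-1,2) (-1,2)
{W/E/Hi/g, W/E/Hi/k, W/S/Hi/g, W/S/Hi/k} → row (6,-4) (6,-4)
{D/E/Lo/g, D/E/Lo/k, D/E/Hi/g, D/E/Hi/k, D/S/Lo/g, D/S/Lo/k, D/S/Hi/g, D/S/Hi/k} → row (1,-2) (1,-2)
That's 6 distinct rows out of 24 strategies.

6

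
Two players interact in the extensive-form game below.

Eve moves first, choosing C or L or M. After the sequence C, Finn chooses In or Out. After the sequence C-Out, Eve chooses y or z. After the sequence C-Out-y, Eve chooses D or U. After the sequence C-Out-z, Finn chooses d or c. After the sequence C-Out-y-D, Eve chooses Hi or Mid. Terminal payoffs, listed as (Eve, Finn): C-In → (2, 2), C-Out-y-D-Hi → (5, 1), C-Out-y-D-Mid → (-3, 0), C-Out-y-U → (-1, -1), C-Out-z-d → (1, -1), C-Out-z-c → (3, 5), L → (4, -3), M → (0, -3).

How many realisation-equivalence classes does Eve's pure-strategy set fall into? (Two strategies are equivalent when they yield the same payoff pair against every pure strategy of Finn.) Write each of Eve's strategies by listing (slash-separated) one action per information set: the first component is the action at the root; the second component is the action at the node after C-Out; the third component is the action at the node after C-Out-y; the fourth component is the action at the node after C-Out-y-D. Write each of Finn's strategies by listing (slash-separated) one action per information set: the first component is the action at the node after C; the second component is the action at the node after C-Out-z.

6

Eve has 24 pure strategies: C/y/D/Hi, C/y/D/Mid, C/y/U/Hi, C/y/U/Mid, C/z/D/Hi, C/z/D/Mid, C/z/U/Hi, C/z/U/Mid, L/y/D/Hi, L/y/D/Mid, L/y/U/Hi, L/y/U/Mid, L/z/D/Hi, L/z/D/Mid, L/z/U/Hi, L/z/U/Mid, M/y/D/Hi, M/y/D/Mid, M/y/U/Hi, M/y/U/Mid, M/z/D/Hi, M/z/D/Mid, M/z/U/Hi, M/z/U/Mid. Columns: In/d, In/c, Out/d, Out/c.
{C/y/D/Hi} → row (2,2) (2,2) (5,1) (5,1)
{C/y/D/Mid} → row (2,2) (2,2) (-3,0) (-3,0)
{C/y/U/Hi, C/y/U/Mid} → row (2,2) (2,2) (-1,-1) (-1,-1)
{C/z/D/Hi, C/z/D/Mid, C/z/U/Hi, C/z/U/Mid} → row (2,2) (2,2) (1,-1) (3,5)
{L/y/D/Hi, L/y/D/Mid, L/y/U/Hi, L/y/U/Mid, L/z/D/Hi, L/z/D/Mid, L/z/U/Hi, L/z/U/Mid} → row (4,-3) (4,-3) (4,-3) (4,-3)
{M/y/D/Hi, M/y/D/Mid, M/y/U/Hi, M/y/U/Mid, M/z/D/Hi, M/z/D/Mid, M/z/U/Hi, M/z/U/Mid} → row (0,-3) (0,-3) (0,-3) (0,-3)
That's 6 distinct rows out of 24 strategies.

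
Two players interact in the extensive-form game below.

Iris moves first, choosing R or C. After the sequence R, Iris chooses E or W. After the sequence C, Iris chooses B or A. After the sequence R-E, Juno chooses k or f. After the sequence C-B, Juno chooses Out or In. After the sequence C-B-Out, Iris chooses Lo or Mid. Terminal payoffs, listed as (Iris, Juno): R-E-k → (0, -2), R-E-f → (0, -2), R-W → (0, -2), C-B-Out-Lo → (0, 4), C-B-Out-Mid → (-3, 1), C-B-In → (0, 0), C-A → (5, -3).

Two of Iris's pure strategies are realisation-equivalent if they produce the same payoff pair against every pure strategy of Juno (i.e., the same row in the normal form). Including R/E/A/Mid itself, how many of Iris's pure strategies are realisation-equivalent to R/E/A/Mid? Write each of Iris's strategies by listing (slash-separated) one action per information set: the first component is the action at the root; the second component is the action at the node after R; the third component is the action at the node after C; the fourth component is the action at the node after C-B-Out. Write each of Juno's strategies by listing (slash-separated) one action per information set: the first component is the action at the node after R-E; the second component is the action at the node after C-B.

Row for R/E/A/Mid (columns k/Out, k/In, f/Out, f/In): (0,-2) (0,-2) (0,-2) (0,-2).
Under R/E/A/Mid, Iris's choice at the node after C and at the node after C-B-Out can never be reached regardless of what Juno does, so varying those choices leaves every outcome unchanged.
Holding the reachable choices fixed and varying the unreachable ones freely already gives 2 × 2 = 4 equivalent strategies.
Checking the remaining rows, R/W/B/Lo, R/W/B/Mid, R/W/A/Lo, R/W/A/Mid also happen to give the same payoffs in every column, bringing the total to 8: R/E/B/Lo, R/E/B/Mid, R/E/A/Lo, R/E/A/Mid, R/W/B/Lo, R/W/B/Mid, R/W/A/Lo, R/W/A/Mid.

8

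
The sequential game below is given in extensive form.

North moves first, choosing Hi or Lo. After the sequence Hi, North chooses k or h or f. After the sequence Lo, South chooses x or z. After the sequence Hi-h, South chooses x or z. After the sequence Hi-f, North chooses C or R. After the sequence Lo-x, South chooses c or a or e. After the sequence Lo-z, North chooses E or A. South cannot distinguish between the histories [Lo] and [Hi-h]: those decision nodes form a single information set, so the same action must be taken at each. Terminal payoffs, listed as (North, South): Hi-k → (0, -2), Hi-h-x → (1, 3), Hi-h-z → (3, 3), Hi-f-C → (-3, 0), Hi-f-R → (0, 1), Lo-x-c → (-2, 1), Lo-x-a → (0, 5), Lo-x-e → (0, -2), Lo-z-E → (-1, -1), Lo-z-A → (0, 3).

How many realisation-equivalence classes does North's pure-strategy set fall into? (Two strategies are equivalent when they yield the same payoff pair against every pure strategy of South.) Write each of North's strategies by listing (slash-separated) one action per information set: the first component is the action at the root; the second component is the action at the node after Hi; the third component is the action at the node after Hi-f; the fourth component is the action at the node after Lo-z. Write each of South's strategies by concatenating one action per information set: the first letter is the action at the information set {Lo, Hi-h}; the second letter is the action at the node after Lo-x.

North has 24 pure strategies: Hi/k/C/E, Hi/k/C/A, Hi/k/R/E, Hi/k/R/A, Hi/h/C/E, Hi/h/C/A, Hi/h/R/E, Hi/h/R/A, Hi/f/C/E, Hi/f/C/A, Hi/f/R/E, Hi/f/R/A, Lo/k/C/E, Lo/k/C/A, Lo/k/R/E, Lo/k/R/A, Lo/h/C/E, Lo/h/C/A, Lo/h/R/E, Lo/h/R/A, Lo/f/C/E, Lo/f/C/A, Lo/f/R/E, Lo/f/R/A. Columns: xc, xa, xe, zc, za, ze.
{Hi/k/C/E, Hi/k/C/A, Hi/k/R/E, Hi/k/R/A} → row (0,-2) (0,-2) (0,-2) (0,-2) (0,-2) (0,-2)
{Hi/h/C/E, Hi/h/C/A, Hi/h/R/E, Hi/h/R/A} → row (1,3) (1,3) (1,3) (3,3) (3,3) (3,3)
{Hi/f/C/E, Hi/f/C/A} → row (-3,0) (-3,0) (-3,0) (-3,0) (-3,0) (-3,0)
{Hi/f/R/E, Hi/f/R/A} → row (0,1) (0,1) (0,1) (0,1) (0,1) (0,1)
{Lo/k/C/E, Lo/k/R/E, Lo/h/C/E, Lo/h/R/E, Lo/f/C/E, Lo/f/R/E} → row (-2,1) (0,5) (0,-2) (-1,-1) (-1,-1) (-1,-1)
{Lo/k/C/A, Lo/k/R/A, Lo/h/C/A, Lo/h/R/A, Lo/f/C/A, Lo/f/R/A} → row (-2,1) (0,5) (0,-2) (0,3) (0,3) (0,3)
That's 6 distinct rows out of 24 strategies.

6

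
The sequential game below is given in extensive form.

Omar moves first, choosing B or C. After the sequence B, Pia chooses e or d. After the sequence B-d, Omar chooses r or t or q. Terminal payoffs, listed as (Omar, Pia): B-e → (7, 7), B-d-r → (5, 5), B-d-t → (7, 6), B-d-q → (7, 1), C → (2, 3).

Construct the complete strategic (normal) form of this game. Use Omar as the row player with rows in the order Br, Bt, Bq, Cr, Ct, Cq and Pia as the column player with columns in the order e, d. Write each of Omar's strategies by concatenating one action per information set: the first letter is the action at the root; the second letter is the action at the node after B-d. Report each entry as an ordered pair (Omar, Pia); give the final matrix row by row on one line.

            e        d
  Br    (7,7)    (5,5)
  Bt    (7,7)    (7,6)
  Bq    (7,7)    (7,1)
  Cr    (2,3)    (2,3)
  Ct    (2,3)    (2,3)
  Cq    (2,3)    (2,3)

Br: (7,7) (5,5) | Bt: (7,7) (7,6) | Bq: (7,7) (7,1) | Cr: (2,3) (2,3) | Ct: (2,3) (2,3) | Cq: (2,3) (2,3)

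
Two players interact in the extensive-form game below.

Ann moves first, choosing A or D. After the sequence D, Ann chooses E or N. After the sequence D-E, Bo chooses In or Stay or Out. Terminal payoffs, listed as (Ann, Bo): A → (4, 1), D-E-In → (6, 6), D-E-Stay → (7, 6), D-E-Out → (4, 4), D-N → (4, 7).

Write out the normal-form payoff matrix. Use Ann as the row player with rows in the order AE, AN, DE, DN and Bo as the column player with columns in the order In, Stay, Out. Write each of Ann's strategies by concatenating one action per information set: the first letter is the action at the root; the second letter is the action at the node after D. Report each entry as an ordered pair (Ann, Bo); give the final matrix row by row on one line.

Row AE: In→(4,1), Stay→(4,1), Out→(4,1)
Row AN: In→(4,1), Stay→(4,1), Out→(4,1)
Row DE: In→(6,6), Stay→(7,6), Out→(4,4)
Row DN: In→(4,7), Stay→(4,7), Out→(4,7)

AE: (4,1) (4,1) (4,1) | AN: (4,1) (4,1) (4,1) | DE: (6,6) (7,6) (4,4) | DN: (4,7) (4,7) (4,7)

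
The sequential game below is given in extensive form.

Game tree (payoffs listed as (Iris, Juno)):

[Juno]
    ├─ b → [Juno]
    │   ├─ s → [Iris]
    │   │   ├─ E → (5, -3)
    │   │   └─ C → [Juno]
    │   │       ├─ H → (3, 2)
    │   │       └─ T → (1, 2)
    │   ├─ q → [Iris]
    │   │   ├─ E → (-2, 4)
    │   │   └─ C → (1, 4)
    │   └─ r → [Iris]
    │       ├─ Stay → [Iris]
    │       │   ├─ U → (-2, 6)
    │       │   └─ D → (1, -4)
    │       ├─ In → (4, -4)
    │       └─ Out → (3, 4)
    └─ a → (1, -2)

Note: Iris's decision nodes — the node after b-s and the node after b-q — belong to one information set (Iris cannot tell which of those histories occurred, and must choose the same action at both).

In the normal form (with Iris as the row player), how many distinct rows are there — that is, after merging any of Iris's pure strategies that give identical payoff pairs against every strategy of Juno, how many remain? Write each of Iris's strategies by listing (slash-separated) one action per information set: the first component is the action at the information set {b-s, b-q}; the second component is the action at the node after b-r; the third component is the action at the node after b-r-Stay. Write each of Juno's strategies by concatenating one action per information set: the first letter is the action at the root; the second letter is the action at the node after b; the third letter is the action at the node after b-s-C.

8

Iris has 12 pure strategies: E/Stay/U, E/Stay/D, E/In/U, E/In/D, E/Out/U, E/Out/D, C/Stay/U, C/Stay/D, C/In/U, C/In/D, C/Out/U, C/Out/D. Columns: bsH, bsT, bqH, bqT, brH, brT, asH, asT, aqH, aqT, arH, arT.
{E/Stay/U} → row (5,-3) (5,-3) (-2,4) (-2,4) (-2,6) (-2,6) (1,-2) (1,-2) (1,-2) (1,-2) (1,-2) (1,-2)
{E/Stay/D} → row (5,-3) (5,-3) (-2,4) (-2,4) (1,-4) (1,-4) (1,-2) (1,-2) (1,-2) (1,-2) (1,-2) (1,-2)
{E/In/U, E/In/D} → row (5,-3) (5,-3) (-2,4) (-2,4) (4,-4) (4,-4) (1,-2) (1,-2) (1,-2) (1,-2) (1,-2) (1,-2)
{E/Out/U, E/Out/D} → row (5,-3) (5,-3) (-2,4) (-2,4) (3,4) (3,4) (1,-2) (1,-2) (1,-2) (1,-2) (1,-2) (1,-2)
{C/Stay/U} → row (3,2) (1,2) (1,4) (1,4) (-2,6) (-2,6) (1,-2) (1,-2) (1,-2) (1,-2) (1,-2) (1,-2)
{C/Stay/D} → row (3,2) (1,2) (1,4) (1,4) (1,-4) (1,-4) (1,-2) (1,-2) (1,-2) (1,-2) (1,-2) (1,-2)
{C/In/U, C/In/D} → row (3,2) (1,2) (1,4) (1,4) (4,-4) (4,-4) (1,-2) (1,-2) (1,-2) (1,-2) (1,-2) (1,-2)
{C/Out/U, C/Out/D} → row (3,2) (1,2) (1,4) (1,4) (3,4) (3,4) (1,-2) (1,-2) (1,-2) (1,-2) (1,-2) (1,-2)
That's 8 distinct rows out of 12 strategies.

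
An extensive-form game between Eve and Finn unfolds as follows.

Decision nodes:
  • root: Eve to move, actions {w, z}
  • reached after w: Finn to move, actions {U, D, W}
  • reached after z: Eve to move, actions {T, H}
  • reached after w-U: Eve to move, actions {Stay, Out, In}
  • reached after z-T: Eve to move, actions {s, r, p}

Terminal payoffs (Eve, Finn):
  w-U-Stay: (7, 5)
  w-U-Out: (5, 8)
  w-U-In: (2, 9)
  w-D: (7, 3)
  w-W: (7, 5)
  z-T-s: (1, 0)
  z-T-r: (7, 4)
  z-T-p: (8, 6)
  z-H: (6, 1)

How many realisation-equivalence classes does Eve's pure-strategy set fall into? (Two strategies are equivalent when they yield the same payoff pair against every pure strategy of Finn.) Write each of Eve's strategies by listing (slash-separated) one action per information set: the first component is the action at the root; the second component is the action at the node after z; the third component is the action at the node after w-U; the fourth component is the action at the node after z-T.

Eve has 36 pure strategies: w/T/Stay/s, w/T/Stay/r, w/T/Stay/p, w/T/Out/s, w/T/Out/r, w/T/Out/p, w/T/In/s, w/T/In/r, w/T/In/p, w/H/Stay/s, w/H/Stay/r, w/H/Stay/p, w/H/Out/s, w/H/Out/r, w/H/Out/p, w/H/In/s, w/H/In/r, w/H/In/p, z/T/Stay/s, z/T/Stay/r, z/T/Stay/p, z/T/Out/s, z/T/Out/r, z/T/Out/p, z/T/In/s, z/T/In/r, z/T/In/p, z/H/Stay/s, z/H/Stay/r, z/H/Stay/p, z/H/Out/s, z/H/Out/r, z/H/Out/p, z/H/In/s, z/H/In/r, z/H/In/p. Columns: U, D, W.
{w/T/Stay/s, w/T/Stay/r, w/T/Stay/p, w/H/Stay/s, w/H/Stay/r, w/H/Stay/p} → row (7,5) (7,3) (7,5)
{w/T/Out/s, w/T/Out/r, w/T/Out/p, w/H/Out/s, w/H/Out/r, w/H/Out/p} → row (5,8) (7,3) (7,5)
{w/T/In/s, w/T/In/r, w/T/In/p, w/H/In/s, w/H/In/r, w/H/In/p} → row (2,9) (7,3) (7,5)
{z/T/Stay/s, z/T/Out/s, z/T/In/s} → row (1,0) (1,0) (1,0)
{z/T/Stay/r, z/T/Out/r, z/T/In/r} → row (7,4) (7,4) (7,4)
{z/T/Stay/p, z/T/Out/p, z/T/In/p} → row (8,6) (8,6) (8,6)
{z/H/Stay/s, z/H/Stay/r, z/H/Stay/p, z/H/Out/s, z/H/Out/r, z/H/Out/p, z/H/In/s, z/H/In/r, z/H/In/p} → row (6,1) (6,1) (6,1)
That's 7 distinct rows out of 36 strategies.

7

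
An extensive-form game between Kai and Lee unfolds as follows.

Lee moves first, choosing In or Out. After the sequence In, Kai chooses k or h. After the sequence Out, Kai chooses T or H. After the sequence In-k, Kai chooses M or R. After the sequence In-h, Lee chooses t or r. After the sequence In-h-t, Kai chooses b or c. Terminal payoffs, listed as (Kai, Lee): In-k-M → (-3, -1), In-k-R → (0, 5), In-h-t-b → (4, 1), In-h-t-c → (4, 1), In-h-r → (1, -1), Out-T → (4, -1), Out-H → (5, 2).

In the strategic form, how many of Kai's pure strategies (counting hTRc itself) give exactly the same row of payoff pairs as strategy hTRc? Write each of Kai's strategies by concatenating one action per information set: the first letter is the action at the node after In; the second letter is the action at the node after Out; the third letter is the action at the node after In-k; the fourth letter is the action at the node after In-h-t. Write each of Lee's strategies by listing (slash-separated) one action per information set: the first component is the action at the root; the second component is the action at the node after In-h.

4

Row for hTRc (columns In/t, In/r, Out/t, Out/r): (4,1) (1,-1) (4,-1) (4,-1).
Under hTRc, Kai's choice at the node after In-k can never be reached regardless of what Lee does, so varying those choices leaves every outcome unchanged.
Holding the reachable choices fixed and varying the unreachable one freely already gives 2 equivalent strategies.
Checking the remaining rows, hTMb, hTRb also happen to give the same payoffs in every column, bringing the total to 4: hTMb, hTMc, hTRb, hTRc.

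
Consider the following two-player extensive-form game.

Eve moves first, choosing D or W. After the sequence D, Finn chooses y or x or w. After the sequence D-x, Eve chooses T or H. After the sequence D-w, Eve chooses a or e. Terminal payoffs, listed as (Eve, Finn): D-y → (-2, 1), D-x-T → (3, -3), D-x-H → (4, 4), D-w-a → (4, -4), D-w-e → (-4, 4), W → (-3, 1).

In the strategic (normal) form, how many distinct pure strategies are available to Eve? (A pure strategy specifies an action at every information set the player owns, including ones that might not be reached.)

8

Eve owns the root with actions {D, W} — two choices.
Eve owns the node after D-x with actions {T, H} — two choices.
Eve owns the node after D-w with actions {a, e} — two choices.
A pure strategy fixes one action at each information set independently, so the count is the product 2 × 2 × 2 = 8.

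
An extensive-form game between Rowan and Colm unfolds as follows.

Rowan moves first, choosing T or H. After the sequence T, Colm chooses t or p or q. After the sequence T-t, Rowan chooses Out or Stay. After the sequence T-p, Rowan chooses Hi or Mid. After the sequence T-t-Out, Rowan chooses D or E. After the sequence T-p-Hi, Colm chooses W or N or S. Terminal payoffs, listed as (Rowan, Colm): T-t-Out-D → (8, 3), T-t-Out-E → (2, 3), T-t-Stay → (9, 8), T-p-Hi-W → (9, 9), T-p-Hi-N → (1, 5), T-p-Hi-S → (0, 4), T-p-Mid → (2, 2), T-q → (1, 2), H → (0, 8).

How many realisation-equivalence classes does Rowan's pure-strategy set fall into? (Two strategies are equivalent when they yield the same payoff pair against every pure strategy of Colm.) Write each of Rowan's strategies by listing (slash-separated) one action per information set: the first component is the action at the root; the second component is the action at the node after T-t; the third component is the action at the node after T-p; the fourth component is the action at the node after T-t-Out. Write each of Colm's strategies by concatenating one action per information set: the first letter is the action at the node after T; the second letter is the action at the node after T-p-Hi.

Rowan has 16 pure strategies: T/Out/Hi/D, T/Out/Hi/E, T/Out/Mid/D, T/Out/Mid/E, T/Stay/Hi/D, T/Stay/Hi/E, T/Stay/Mid/D, T/Stay/Mid/E, H/Out/Hi/D, H/Out/Hi/E, H/Out/Mid/D, H/Out/Mid/E, H/Stay/Hi/D, H/Stay/Hi/E, H/Stay/Mid/D, H/Stay/Mid/E. Columns: tW, tN, tS, pW, pN, pS, qW, qN, qS.
{T/Out/Hi/D} → row (8,3) (8,3) (8,3) (9,9) (1,5) (0,4) (1,2) (1,2) (1,2)
{T/Out/Hi/E} → row (2,3) (2,3) (2,3) (9,9) (1,5) (0,4) (1,2) (1,2) (1,2)
{T/Out/Mid/D} → row (8,3) (8,3) (8,3) (2,2) (2,2) (2,2) (1,2) (1,2) (1,2)
{T/Out/Mid/E} → row (2,3) (2,3) (2,3) (2,2) (2,2) (2,2) (1,2) (1,2) (1,2)
{T/Stay/Hi/D, T/Stay/Hi/E} → row (9,8) (9,8) (9,8) (9,9) (1,5) (0,4) (1,2) (1,2) (1,2)
{T/Stay/Mid/D, T/Stay/Mid/E} → row (9,8) (9,8) (9,8) (2,2) (2,2) (2,2) (1,2) (1,2) (1,2)
{H/Out/Hi/D, H/Out/Hi/E, H/Out/Mid/D, H/Out/Mid/E, H/Stay/Hi/D, H/Stay/Hi/E, H/Stay/Mid/D, H/Stay/Mid/E} → row (0,8) (0,8) (0,8) (0,8) (0,8) (0,8) (0,8) (0,8) (0,8)
That's 7 distinct rows out of 16 strategies.

7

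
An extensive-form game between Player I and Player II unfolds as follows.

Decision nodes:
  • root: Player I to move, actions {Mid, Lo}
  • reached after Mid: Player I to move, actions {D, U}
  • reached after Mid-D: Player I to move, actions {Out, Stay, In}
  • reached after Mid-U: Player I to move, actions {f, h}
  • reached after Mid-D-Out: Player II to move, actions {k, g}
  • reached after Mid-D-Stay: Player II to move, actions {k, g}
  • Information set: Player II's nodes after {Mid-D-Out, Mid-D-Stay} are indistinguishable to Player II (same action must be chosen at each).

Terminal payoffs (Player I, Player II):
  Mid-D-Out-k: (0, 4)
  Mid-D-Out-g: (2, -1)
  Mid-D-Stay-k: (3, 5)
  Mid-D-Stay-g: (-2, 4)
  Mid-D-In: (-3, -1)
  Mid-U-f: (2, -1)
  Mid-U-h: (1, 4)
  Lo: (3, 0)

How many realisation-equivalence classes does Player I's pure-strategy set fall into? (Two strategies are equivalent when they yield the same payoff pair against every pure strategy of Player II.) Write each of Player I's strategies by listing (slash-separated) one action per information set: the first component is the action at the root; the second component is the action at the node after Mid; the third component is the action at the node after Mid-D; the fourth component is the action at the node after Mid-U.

Player I has 24 pure strategies: Mid/D/Out/f, Mid/D/Out/h, Mid/D/Stay/f, Mid/D/Stay/h, Mid/D/In/f, Mid/D/In/h, Mid/U/Out/f, Mid/U/Out/h, Mid/U/Stay/f, Mid/U/Stay/h, Mid/U/In/f, Mid/U/In/h, Lo/D/Out/f, Lo/D/Out/h, Lo/D/Stay/f, Lo/D/Stay/h, Lo/D/In/f, Lo/D/In/h, Lo/U/Out/f, Lo/U/Out/h, Lo/U/Stay/f, Lo/U/Stay/h, Lo/U/In/f, Lo/U/In/h. Columns: k, g.
{Mid/D/Out/f, Mid/D/Out/h} → row (0,4) (2,-1)
{Mid/D/Stay/f, Mid/D/Stay/h} → row (3,5) (-2,4)
{Mid/D/In/f, Mid/D/In/h} → row (-3,-1) (-3,-1)
{Mid/U/Out/f, Mid/U/Stay/f, Mid/U/In/f} → row (2,-1) (2,-1)
{Mid/U/Out/h, Mid/U/Stay/h, Mid/U/In/h} → row (1,4) (1,4)
{Lo/D/Out/f, Lo/D/Out/h, Lo/D/Stay/f, Lo/D/Stay/h, Lo/D/In/f, Lo/D/In/h, Lo/U/Out/f, Lo/U/Out/h, Lo/U/Stay/f, Lo/U/Stay/h, Lo/U/In/f, Lo/U/In/h} → row (3,0) (3,0)
That's 6 distinct rows out of 24 strategies.

6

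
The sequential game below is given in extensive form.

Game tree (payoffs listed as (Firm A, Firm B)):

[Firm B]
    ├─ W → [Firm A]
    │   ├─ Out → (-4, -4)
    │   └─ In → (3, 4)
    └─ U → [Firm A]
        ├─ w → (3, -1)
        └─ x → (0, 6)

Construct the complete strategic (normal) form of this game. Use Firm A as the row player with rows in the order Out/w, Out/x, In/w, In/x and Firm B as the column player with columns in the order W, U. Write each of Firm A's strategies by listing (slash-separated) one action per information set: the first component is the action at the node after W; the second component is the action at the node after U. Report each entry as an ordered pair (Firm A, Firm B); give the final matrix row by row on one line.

Out/w: (-4,-4) (3,-1) | Out/x: (-4,-4) (0,6) | In/w: (3,4) (3,-1) | In/x: (3,4) (0,6)

Row Out/w: W→(-4,-4), U→(3,-1)
Row Out/x: W→(-4,-4), U→(0,6)
Row In/w: W→(3,4), U→(3,-1)
Row In/x: W→(3,4), U→(0,6)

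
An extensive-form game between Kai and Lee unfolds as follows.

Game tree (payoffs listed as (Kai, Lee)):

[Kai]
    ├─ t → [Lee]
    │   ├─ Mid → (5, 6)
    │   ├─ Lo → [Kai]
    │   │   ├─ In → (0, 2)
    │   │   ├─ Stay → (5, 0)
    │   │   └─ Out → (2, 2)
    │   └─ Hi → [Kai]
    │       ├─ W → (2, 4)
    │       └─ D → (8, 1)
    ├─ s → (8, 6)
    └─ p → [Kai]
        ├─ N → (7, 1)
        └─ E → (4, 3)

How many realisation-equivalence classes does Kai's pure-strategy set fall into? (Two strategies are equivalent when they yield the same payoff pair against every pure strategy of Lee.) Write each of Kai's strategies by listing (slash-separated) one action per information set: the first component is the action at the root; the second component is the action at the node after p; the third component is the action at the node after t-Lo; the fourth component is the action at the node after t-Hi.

Kai has 36 pure strategies: t/N/In/W, t/N/In/D, t/N/Stay/W, t/N/Stay/D, t/N/Out/W, t/N/Out/D, t/E/In/W, t/E/In/D, t/E/Stay/W, t/E/Stay/D, t/E/Out/W, t/E/Out/D, s/N/In/W, s/N/In/D, s/N/Stay/W, s/N/Stay/D, s/N/Out/W, s/N/Out/D, s/E/In/W, s/E/In/D, s/E/Stay/W, s/E/Stay/D, s/E/Out/W, s/E/Out/D, p/N/In/W, p/N/In/D, p/N/Stay/W, p/N/Stay/D, p/N/Out/W, p/N/Out/D, p/E/In/W, p/E/In/D, p/E/Stay/W, p/E/Stay/D, p/E/Out/W, p/E/Out/D. Columns: Mid, Lo, Hi.
{t/N/In/W, t/E/In/W} → row (5,6) (0,2) (2,4)
{t/N/In/D, t/E/In/D} → row (5,6) (0,2) (8,1)
{t/N/Stay/W, t/E/Stay/W} → row (5,6) (5,0) (2,4)
{t/N/Stay/D, t/E/Stay/D} → row (5,6) (5,0) (8,1)
{t/N/Out/W, t/E/Out/W} → row (5,6) (2,2) (2,4)
{t/N/Out/D, t/E/Out/D} → row (5,6) (2,2) (8,1)
{s/N/In/W, s/N/In/D, s/N/Stay/W, s/N/Stay/D, s/N/Out/W, s/N/Out/D, s/E/In/W, s/E/In/D, s/E/Stay/W, s/E/Stay/D, s/E/Out/W, s/E/Out/D} → row (8,6) (8,6) (8,6)
{p/N/In/W, p/N/In/D, p/N/Stay/W, p/N/Stay/D, p/N/Out/W, p/N/Out/D} → row (7,1) (7,1) (7,1)
{p/E/In/W, p/E/In/D, p/E/Stay/W, p/E/Stay/D, p/E/Out/W, p/E/Out/D} → row (4,3) (4,3) (4,3)
That's 9 distinct rows out of 36 strategies.

9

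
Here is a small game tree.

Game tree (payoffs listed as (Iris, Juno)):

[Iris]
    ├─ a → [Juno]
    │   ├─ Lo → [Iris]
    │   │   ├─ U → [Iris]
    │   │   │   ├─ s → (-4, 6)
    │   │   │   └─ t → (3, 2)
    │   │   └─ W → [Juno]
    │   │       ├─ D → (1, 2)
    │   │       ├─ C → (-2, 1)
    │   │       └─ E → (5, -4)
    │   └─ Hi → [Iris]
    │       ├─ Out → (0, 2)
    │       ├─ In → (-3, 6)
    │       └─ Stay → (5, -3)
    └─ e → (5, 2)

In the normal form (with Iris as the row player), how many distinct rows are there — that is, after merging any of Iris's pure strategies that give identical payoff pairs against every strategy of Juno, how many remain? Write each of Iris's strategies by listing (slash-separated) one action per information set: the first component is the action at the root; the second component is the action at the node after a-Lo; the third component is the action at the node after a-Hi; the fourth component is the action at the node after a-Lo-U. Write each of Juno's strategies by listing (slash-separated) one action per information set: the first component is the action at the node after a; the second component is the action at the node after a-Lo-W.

Iris has 24 pure strategies: a/U/Out/s, a/U/Out/t, a/U/In/s, a/U/In/t, a/U/Stay/s, a/U/Stay/t, a/W/Out/s, a/W/Out/t, a/W/In/s, a/W/In/t, a/W/Stay/s, a/W/Stay/t, e/U/Out/s, e/U/Out/t, e/U/In/s, e/U/In/t, e/U/Stay/s, e/U/Stay/t, e/W/Out/s, e/W/Out/t, e/W/In/s, e/W/In/t, e/W/Stay/s, e/W/Stay/t. Columns: Lo/D, Lo/C, Lo/E, Hi/D, Hi/C, Hi/E.
{a/U/Out/s} → row (-4,6) (-4,6) (-4,6) (0,2) (0,2) (0,2)
{a/U/Out/t} → row (3,2) (3,2) (3,2) (0,2) (0,2) (0,2)
{a/U/In/s} → row (-4,6) (-4,6) (-4,6) (-3,6) (-3,6) (-3,6)
{a/U/In/t} → row (3,2) (3,2) (3,2) (-3,6) (-3,6) (-3,6)
{a/U/Stay/s} → row (-4,6) (-4,6) (-4,6) (5,-3) (5,-3) (5,-3)
{a/U/Stay/t} → row (3,2) (3,2) (3,2) (5,-3) (5,-3) (5,-3)
{a/W/Out/s, a/W/Out/t} → row (1,2) (-2,1) (5,-4) (0,2) (0,2) (0,2)
{a/W/In/s, a/W/In/t} → row (1,2) (-2,1) (5,-4) (-3,6) (-3,6) (-3,6)
{a/W/Stay/s, a/W/Stay/t} → row (1,2) (-2,1) (5,-4) (5,-3) (5,-3) (5,-3)
{e/U/Out/s, e/U/Out/t, e/U/In/s, e/U/In/t, e/U/Stay/s, e/U/Stay/t, e/W/Out/s, e/W/Out/t, e/W/In/s, e/W/In/t, e/W/Stay/s, e/W/Stay/t} → row (5,2) (5,2) (5,2) (5,2) (5,2) (5,2)
That's 10 distinct rows out of 24 strategies.

10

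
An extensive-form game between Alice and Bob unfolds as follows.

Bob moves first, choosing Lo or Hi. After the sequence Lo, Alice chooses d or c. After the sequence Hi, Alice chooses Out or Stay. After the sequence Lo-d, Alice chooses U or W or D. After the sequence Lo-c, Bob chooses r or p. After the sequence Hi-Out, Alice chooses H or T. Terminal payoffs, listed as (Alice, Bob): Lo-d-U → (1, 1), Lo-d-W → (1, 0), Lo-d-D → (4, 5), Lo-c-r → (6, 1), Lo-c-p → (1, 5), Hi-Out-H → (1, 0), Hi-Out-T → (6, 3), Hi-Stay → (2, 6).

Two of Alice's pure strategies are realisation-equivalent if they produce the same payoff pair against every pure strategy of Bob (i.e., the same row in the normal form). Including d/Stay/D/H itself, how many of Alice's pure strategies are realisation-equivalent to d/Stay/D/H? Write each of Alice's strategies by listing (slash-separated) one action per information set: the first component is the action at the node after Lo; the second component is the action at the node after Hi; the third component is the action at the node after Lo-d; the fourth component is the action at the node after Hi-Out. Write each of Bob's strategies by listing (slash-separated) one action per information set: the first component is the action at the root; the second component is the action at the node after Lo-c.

Row for d/Stay/D/H (columns Lo/r, Lo/p, Hi/r, Hi/p): (4,5) (4,5) (2,6) (2,6).
Under d/Stay/D/H, Alice's choice at the node after Hi-Out can never be reached regardless of what Bob does, so varying those choices leaves every outcome unchanged.
Holding the reachable choices fixed and varying the unreachable one freely already gives 2 equivalent strategies.
No other strategy reproduces this row, so those 2 are the full class: d/Stay/D/H, d/Stay/D/T.

2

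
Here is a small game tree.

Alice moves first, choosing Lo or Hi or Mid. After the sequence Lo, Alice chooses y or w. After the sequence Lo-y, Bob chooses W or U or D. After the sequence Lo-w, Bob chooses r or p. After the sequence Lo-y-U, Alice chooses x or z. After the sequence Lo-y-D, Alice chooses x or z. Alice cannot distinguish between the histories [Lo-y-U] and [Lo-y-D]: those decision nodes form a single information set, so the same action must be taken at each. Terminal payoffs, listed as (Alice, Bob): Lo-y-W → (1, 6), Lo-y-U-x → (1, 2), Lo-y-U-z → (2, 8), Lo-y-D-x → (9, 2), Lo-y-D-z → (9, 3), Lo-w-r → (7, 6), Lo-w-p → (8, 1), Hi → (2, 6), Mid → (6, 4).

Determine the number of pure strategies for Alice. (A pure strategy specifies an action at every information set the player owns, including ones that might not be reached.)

12

Alice owns the root with actions {Lo, Hi, Mid} — three choices.
Alice owns the node after Lo with actions {y, w} — two choices.
Alice owns the information set {Lo-y-U, Lo-y-D} with actions {x, z} — two choices.
A pure strategy fixes one action at each information set independently, so the count is the product 3 × 2 × 2 = 12.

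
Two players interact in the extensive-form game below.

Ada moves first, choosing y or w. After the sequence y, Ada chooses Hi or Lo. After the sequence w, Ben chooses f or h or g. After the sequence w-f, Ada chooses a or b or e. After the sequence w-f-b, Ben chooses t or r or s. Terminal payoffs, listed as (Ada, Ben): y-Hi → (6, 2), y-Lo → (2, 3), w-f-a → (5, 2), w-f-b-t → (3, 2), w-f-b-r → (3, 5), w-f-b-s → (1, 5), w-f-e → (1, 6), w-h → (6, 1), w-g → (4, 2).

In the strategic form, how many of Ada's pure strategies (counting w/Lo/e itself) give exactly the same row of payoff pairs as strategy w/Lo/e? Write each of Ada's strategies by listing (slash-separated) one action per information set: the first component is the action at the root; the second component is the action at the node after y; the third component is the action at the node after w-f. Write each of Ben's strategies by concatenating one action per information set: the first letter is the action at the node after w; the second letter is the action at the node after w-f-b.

2

Row for w/Lo/e (columns ft, fr, fs, ht, hr, hs, gt, gr, gs): (1,6) (1,6) (1,6) (6,1) (6,1) (6,1) (4,2) (4,2) (4,2).
Under w/Lo/e, Ada's choice at the node after y can never be reached regardless of what Ben does, so varying those choices leaves every outcome unchanged.
Holding the reachable choices fixed and varying the unreachable one freely already gives 2 equivalent strategies.
No other strategy reproduces this row, so those 2 are the full class: w/Hi/e, w/Lo/e.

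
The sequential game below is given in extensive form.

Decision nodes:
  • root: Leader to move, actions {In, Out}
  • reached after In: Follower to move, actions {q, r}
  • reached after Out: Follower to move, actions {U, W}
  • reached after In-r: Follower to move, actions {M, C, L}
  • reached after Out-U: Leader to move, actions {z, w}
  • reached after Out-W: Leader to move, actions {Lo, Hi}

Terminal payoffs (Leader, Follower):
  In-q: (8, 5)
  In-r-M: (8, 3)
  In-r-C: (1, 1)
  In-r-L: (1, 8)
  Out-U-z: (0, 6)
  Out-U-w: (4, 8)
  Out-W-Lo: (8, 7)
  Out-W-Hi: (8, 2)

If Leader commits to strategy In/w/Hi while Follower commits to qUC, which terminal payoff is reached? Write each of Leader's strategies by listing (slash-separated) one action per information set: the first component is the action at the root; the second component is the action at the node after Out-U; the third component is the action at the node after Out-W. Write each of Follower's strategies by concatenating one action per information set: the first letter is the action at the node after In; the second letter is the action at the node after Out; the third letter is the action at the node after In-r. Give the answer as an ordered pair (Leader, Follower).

(8, 5)

Trace the play path from the root:
  Leader plays In
  Follower plays q at [In]
→ terminal payoff (8, 5).
(Leader's choice at the node after Out-U is never reached on this path, so it doesn't affect the outcome.)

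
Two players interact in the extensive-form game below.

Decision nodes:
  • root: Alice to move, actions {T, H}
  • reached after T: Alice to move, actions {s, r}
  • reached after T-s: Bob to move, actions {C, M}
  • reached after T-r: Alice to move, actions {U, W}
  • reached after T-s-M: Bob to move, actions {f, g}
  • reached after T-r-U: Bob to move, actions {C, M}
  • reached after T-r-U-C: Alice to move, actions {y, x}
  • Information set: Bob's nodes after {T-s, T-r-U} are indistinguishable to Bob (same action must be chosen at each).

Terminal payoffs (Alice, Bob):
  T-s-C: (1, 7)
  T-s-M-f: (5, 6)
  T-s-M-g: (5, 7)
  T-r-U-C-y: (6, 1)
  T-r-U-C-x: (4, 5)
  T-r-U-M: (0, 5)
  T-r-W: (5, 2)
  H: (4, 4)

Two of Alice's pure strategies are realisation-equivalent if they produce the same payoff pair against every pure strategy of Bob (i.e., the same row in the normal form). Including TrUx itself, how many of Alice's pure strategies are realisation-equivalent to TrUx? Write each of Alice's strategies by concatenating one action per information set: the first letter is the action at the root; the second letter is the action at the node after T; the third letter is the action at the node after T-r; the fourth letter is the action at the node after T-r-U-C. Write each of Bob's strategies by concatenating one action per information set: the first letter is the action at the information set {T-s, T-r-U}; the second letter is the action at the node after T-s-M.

1

Row for TrUx (columns Cf, Cg, Mf, Mg): (4,5) (4,5) (0,5) (0,5).
Every one of Alice's information sets is on the play path for some reply by Bob when Alice follows TrUx.
Changing the action at any of them therefore changes at least one column, so only TrUx itself gives this row.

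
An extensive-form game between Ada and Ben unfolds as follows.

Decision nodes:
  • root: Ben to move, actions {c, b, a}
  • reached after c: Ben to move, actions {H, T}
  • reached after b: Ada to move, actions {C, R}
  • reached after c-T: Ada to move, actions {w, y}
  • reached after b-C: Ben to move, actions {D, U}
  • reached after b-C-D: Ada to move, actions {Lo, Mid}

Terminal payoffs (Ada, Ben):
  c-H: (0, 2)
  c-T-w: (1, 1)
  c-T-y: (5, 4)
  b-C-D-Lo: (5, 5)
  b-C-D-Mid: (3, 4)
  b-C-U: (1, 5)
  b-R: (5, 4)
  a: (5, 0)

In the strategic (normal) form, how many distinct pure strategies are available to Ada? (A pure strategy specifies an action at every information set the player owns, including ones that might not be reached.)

8

Ada owns the node after b with actions {C, R} — two choices.
Ada owns the node after c-T with actions {w, y} — two choices.
Ada owns the node after b-C-D with actions {Lo, Mid} — two choices.
A pure strategy fixes one action at each information set independently, so the count is the product 2 × 2 × 2 = 8.
(For reference, Ben has 12 pure strategies, giving a 8×12 normal-form matrix.)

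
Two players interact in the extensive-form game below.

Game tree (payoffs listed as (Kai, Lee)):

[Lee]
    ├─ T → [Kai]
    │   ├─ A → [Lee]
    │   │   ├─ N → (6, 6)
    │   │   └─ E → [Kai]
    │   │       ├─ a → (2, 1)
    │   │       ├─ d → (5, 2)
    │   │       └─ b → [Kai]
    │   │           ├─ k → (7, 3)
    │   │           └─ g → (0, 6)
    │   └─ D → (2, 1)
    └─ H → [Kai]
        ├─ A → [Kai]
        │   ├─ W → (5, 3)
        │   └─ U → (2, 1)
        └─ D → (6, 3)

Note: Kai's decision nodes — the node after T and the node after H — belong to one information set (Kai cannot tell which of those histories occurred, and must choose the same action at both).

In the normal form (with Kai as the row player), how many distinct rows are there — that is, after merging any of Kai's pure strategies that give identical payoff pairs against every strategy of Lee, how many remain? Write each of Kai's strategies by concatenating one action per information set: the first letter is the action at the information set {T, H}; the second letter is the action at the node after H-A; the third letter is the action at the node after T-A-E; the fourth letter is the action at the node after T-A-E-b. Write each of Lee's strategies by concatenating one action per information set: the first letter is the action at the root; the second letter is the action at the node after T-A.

Kai has 24 pure strategies: AWak, AWag, AWdk, AWdg, AWbk, AWbg, AUak, AUag, AUdk, AUdg, AUbk, AUbg, DWak, DWag, DWdk, DWdg, DWbk, DWbg, DUak, DUag, DUdk, DUdg, DUbk, DUbg. Columns: TN, TE, HN, HE.
{AWak, AWag} → row (6,6) (2,1) (5,3) (5,3)
{AWdk, AWdg} → row (6,6) (5,2) (5,3) (5,3)
{AWbk} → row (6,6) (7,3) (5,3) (5,3)
{AWbg} → row (6,6) (0,6) (5,3) (5,3)
{AUak, AUag} → row (6,6) (2,1) (2,1) (2,1)
{AUdk, AUdg} → row (6,6) (5,2) (2,1) (2,1)
{AUbk} → row (6,6) (7,3) (2,1) (2,1)
{AUbg} → row (6,6) (0,6) (2,1) (2,1)
{DWak, DWag, DWdk, DWdg, DWbk, DWbg, DUak, DUag, DUdk, DUdg, DUbk, DUbg} → row (2,1) (2,1) (6,3) (6,3)
That's 9 distinct rows out of 24 strategies.

9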